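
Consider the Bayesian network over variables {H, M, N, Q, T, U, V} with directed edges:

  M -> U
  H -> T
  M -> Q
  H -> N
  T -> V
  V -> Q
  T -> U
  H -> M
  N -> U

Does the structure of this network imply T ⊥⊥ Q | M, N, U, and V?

We examine all 5 paths between T and Q:
Path 1: T → U ← N ← H → M → Q
  N is a chain here and N is conditioned on, so the path is blocked at N.
Path 2: T → U ← M → Q
  M is a fork here and M is conditioned on, so the path is blocked at M.
Path 3: T ← H → N → U ← M → Q
  N is a chain here and N is conditioned on, so the path is blocked at N.
Path 4: T ← H → M → Q
  M is a chain here and M is conditioned on, so the path is blocked at M.
Path 5: T → V → Q
  V is a chain here and V is conditioned on, so the path is blocked at V.
Since every path is blocked, d-separation holds.

Yes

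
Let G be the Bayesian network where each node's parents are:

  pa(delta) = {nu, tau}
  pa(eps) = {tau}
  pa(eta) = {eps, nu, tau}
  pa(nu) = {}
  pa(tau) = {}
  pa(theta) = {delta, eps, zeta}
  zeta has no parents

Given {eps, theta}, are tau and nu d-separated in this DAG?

We examine all 6 paths between tau and nu:
Path 1: tau → eps → theta ← delta ← nu
  eps is a chain here and eps is conditioned on, so the path is blocked at eps.
Path 2: tau → eps → eta ← nu
  eps is a chain here and eps is conditioned on, so the path is blocked at eps.
Path 3: tau → delta → theta ← eps → eta ← nu
  eps is a fork here and eps is conditioned on, so the path is blocked at eps.
Path 4: tau → delta ← nu
  delta is a collider and its descendant theta is conditioned on, which opens it — no node blocks this path, so it is active.
Path 5: tau → eta ← eps → theta ← delta ← nu
  eta is a collider here and neither eta nor any of its descendants is conditioned on, so the collider stays closed — the path is blocked at eta.
Path 6: tau → eta ← nu
  eta is a collider here and neither eta nor any of its descendants is conditioned on, so the collider stays closed — the path is blocked at eta.
Because an active path exists, tau and nu are not d-separated.

No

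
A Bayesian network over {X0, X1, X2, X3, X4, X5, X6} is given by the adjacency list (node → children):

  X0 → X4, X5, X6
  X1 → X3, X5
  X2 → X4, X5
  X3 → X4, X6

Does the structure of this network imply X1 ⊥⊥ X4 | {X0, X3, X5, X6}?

Enumerating the 6 paths from X1 to X4 and testing each for blocking by {X0, X3, X5, X6}:
  1. X1 → X5 ← X0 → X6 ← X3 → X4 — X5:collider[open]; X0:fork[blocks]; X6:collider[open]; X3:fork[blocks] ⇒ blocked
  2. X1 → X5 ← X0 → X4 — X5:collider[open]; X0:fork[blocks] ⇒ blocked
  3. X1 → X5 ← X2 → X4 — X5:collider[open]; X2:fork[open] ⇒ active
  4. X1 → X3 → X6 ← X0 → X5 ← X2 → X4 — X3:chain[blocks]; X6:collider[open]; X0:fork[blocks]; X5:collider[open]; X2:fork[open] ⇒ blocked
  5. X1 → X3 → X6 ← X0 → X4 — X3:chain[blocks]; X6:collider[open]; X0:fork[blocks] ⇒ blocked
  6. X1 → X3 → X4 — X3:chain[blocks] ⇒ blocked
Since the path X1 → X5 ← X2 → X4 is active, X1 and X4 are not d-separated given {X0, X3, X5, X6}.

No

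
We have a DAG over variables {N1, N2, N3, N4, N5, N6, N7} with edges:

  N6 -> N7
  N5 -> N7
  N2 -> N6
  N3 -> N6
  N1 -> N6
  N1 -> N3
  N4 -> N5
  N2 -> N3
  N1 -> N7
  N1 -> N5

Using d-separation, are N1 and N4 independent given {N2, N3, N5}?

Enumerating the 5 paths from N1 to N4 and testing each for blocking by {N2, N3, N5}:
  1. N1 → N7 ← N5 ← N4 — N7:collider[blocks]; N5:chain[blocks] ⇒ blocked
  2. N1 → N5 ← N4 — N5:collider[open] ⇒ active
  3. N1 → N3 ← N2 → N6 → N7 ← N5 ← N4 — N3:collider[open]; N2:fork[blocks]; N6:chain[open]; N7:collider[blocks]; N5:chain[blocks] ⇒ blocked
  4. N1 → N3 → N6 → N7 ← N5 ← N4 — N3:chain[blocks]; N6:chain[open]; N7:collider[blocks]; N5:chain[blocks] ⇒ blocked
  5. N1 → N6 → N7 ← N5 ← N4 — N6:chain[open]; N7:collider[blocks]; N5:chain[blocks] ⇒ blocked
Because an active path exists, N1 and N4 are not d-separated.

No — N1 and N4 are not d-separated given {N2, N3, N5}.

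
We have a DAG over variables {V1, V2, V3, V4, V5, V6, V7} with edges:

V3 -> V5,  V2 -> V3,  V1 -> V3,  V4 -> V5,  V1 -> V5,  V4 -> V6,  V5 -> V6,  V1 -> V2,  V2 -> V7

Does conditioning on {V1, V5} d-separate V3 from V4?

No

We examine all 6 paths between V3 and V4:
  1. V3 ← V1 → V5 ← V4 — V1:fork[blocks]; V5:collider[open] ⇒ blocked
  2. V3 ← V1 → V5 → V6 ← V4 — V1:fork[blocks]; V5:chain[blocks]; V6:collider[blocks] ⇒ blocked
  3. V3 ← V2 ← V1 → V5 ← V4 — V2:chain[open]; V1:fork[blocks]; V5:collider[open] ⇒ blocked
  4. V3 ← V2 ← V1 → V5 → V6 ← V4 — V2:chain[open]; V1:fork[blocks]; V5:chain[blocks]; V6:collider[blocks] ⇒ blocked
  5. V3 → V5 ← V4 — V5:collider[open] ⇒ active
  6. V3 → V5 → V6 ← V4 — V5:chain[blocks]; V6:collider[blocks] ⇒ blocked
At least one path is unblocked, so d-separation fails.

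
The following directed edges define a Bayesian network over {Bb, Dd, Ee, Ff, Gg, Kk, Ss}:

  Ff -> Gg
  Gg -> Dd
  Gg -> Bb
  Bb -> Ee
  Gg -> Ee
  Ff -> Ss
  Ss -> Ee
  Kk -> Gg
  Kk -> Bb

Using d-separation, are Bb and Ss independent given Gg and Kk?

There are 6 undirected paths between Bb and Ss; checking each against the conditioning set {Gg, Kk}:
  1. Bb ← Kk → Gg ← Ff → Ss — Kk:fork[blocks]; Gg:collider[open]; Ff:fork[open] ⇒ blocked
  2. Bb ← Kk → Gg → Ee ← Ss — Kk:fork[blocks]; Gg:chain[blocks]; Ee:collider[blocks] ⇒ blocked
  3. Bb → Ee ← Ss — Ee:collider[blocks] ⇒ blocked
  4. Bb → Ee ← Gg ← Ff → Ss — Ee:collider[blocks]; Gg:chain[blocks]; Ff:fork[open] ⇒ blocked
  5. Bb ← Gg ← Ff → Ss — Gg:chain[blocks]; Ff:fork[open] ⇒ blocked
  6. Bb ← Gg → Ee ← Ss — Gg:fork[blocks]; Ee:collider[blocks] ⇒ blocked
Every path is blocked, so Bb and Ss are d-separated given {Gg, Kk}.

Yes — Bb and Ss are d-separated given {Gg, Kk}.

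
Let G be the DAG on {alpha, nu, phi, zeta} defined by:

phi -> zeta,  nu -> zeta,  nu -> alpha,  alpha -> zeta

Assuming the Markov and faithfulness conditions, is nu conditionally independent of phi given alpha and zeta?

2 paths connect nu and phi; each must be blocked for d-separation to hold:
  1. nu → zeta ← phi — zeta:collider[open] ⇒ active
  2. nu → alpha → zeta ← phi — alpha:chain[blocks]; zeta:collider[open] ⇒ blocked
Since the path nu → zeta ← phi is active, nu and phi are not d-separated given {alpha, zeta}.

No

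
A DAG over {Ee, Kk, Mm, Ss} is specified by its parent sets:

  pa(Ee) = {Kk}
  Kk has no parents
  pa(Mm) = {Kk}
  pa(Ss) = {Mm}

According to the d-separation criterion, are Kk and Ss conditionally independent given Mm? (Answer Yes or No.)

The only undirected path from Kk to Ss is:
Path 1: Kk → Mm → Ss
  Mm is a chain here and Mm is conditioned on, so the path is blocked at Mm.
Since every path is blocked, d-separation holds.

Yes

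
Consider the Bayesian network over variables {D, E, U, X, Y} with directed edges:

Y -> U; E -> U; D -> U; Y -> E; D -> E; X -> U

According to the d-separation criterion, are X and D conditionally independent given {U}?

Enumerating the 3 paths from X to D and testing each for blocking by {U}:
Path 1: X → U ← E ← D
  U is a collider and U is conditioned on, which opens it; E is a chain and E is not conditioned on — no node blocks this path, so it is active.
Path 2: X → U ← D
  U is a collider and U is conditioned on, which opens it — no node blocks this path, so it is active.
Path 3: X → U ← Y → E ← D
  U is a collider and U is conditioned on, which opens it; Y is a fork and Y is not conditioned on; E is a collider and its descendant U is conditioned on, which opens it — no node blocks this path, so it is active.
Since the path X → U ← E ← D is active, X and D are not d-separated given {U}.

No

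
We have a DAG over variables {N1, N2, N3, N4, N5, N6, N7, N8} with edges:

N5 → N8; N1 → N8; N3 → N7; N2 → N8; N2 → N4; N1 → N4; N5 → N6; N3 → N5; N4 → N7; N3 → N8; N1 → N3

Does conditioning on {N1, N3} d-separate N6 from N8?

No

6 paths connect N6 and N8; each must be blocked for d-separation to hold:
Path 1: N6 ← N5 ← N3 → N8
  N3 is a fork here and N3 is conditioned on, so the path is blocked at N3.
Path 2: N6 ← N5 ← N3 → N7 ← N4 ← N2 → N8
  N3 is a fork here and N3 is conditioned on, so the path is blocked at N3.
Path 3: N6 ← N5 ← N3 → N7 ← N4 ← N1 → N8
  N3 is a fork here and N3 is conditioned on, so the path is blocked at N3.
Path 4: N6 ← N5 ← N3 ← N1 → N4 ← N2 → N8
  N3 is a chain here and N3 is conditioned on, so the path is blocked at N3.
Path 5: N6 ← N5 ← N3 ← N1 → N8
  N3 is a chain here and N3 is conditioned on, so the path is blocked at N3.
Path 6: N6 ← N5 → N8
  N5 is a fork and N5 is not conditioned on — no node blocks this path, so it is active.
At least one path is unblocked, so d-separation fails.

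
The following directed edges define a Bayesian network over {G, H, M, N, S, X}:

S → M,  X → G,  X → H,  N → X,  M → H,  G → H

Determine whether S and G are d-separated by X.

Yes — S and G are d-separated given {X}.

2 paths connect S and G; each must be blocked for d-separation to hold:
  1. S → M → H ← X → G — M:chain[open]; H:collider[blocks]; X:fork[blocks] ⇒ blocked
  2. S → M → H ← G — M:chain[open]; H:collider[blocks] ⇒ blocked
Every path is blocked, so S and G are d-separated given {X}.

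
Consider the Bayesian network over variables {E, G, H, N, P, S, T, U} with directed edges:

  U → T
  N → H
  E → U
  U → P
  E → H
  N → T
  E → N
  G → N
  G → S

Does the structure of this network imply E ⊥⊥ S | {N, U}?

3 paths connect E and S; each must be blocked for d-separation to hold:
Path 1: E → N ← G → S
  N is a collider and N is conditioned on, which opens it; G is a fork and G is not conditioned on — no node blocks this path, so it is active.
Path 2: E → H ← N ← G → S
  H is a collider here and neither H nor any of its descendants is conditioned on, so the collider stays closed — the path is blocked at H.
Path 3: E → U → T ← N ← G → S
  U is a chain here and U is conditioned on, so the path is blocked at U.
Because an active path exists, E and S are not d-separated.

No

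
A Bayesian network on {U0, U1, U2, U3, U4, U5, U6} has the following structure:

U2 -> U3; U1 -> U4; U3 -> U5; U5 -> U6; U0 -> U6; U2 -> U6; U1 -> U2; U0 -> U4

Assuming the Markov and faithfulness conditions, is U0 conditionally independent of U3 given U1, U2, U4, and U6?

Enumerating the 4 paths from U0 to U3 and testing each for blocking by {U1, U2, U4, U6}:
  1. U0 → U6 ← U2 → U3 — U6:collider[open]; U2:fork[blocks] ⇒ blocked
  2. U0 → U6 ← U5 ← U3 — U6:collider[open]; U5:chain[open] ⇒ active
  3. U0 → U4 ← U1 → U2 → U6 ← U5 ← U3 — U4:collider[open]; U1:fork[blocks]; U2:chain[blocks]; U6:collider[open]; U5:chain[open] ⇒ blocked
  4. U0 → U4 ← U1 → U2 → U3 — U4:collider[open]; U1:fork[blocks]; U2:chain[blocks] ⇒ blocked
At least one path is unblocked, so d-separation fails.

No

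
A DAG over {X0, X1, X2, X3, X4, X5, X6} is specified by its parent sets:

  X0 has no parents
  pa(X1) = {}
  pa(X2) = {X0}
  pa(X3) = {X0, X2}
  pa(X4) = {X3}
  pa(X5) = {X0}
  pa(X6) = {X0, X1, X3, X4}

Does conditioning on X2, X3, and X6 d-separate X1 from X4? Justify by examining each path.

4 paths connect X1 and X4; each must be blocked for d-separation to hold:
  1. X1 → X6 ← X3 → X4 — X6:collider[open]; X3:fork[blocks] ⇒ blocked
  2. X1 → X6 ← X4 — X6:collider[open] ⇒ active
  3. X1 → X6 ← X0 → X3 → X4 — X6:collider[open]; X0:fork[open]; X3:chain[blocks] ⇒ blocked
  4. X1 → X6 ← X0 → X2 → X3 → X4 — X6:collider[open]; X0:fork[open]; X2:chain[blocks]; X3:chain[blocks] ⇒ blocked
Since the path X1 → X6 ← X4 is active, X1 and X4 are not d-separated given {X2, X3, X6}.

No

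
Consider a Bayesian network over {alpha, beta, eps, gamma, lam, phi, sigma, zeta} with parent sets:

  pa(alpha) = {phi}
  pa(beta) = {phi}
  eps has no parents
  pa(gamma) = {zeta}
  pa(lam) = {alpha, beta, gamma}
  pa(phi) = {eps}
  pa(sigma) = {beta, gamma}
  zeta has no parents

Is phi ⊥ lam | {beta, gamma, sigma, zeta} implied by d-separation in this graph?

We examine all 3 paths between phi and lam:
  1. phi → beta → lam — beta:chain[blocks] ⇒ blocked
  2. phi → beta → sigma ← gamma → lam — beta:chain[blocks]; sigma:collider[open]; gamma:fork[blocks] ⇒ blocked
  3. phi → alpha → lam — alpha:chain[open] ⇒ active
At least one path is unblocked, so d-separation fails.

No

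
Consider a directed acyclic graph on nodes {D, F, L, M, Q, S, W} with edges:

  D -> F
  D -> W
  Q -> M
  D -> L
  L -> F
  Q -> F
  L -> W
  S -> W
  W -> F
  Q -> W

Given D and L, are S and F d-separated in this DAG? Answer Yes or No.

We examine all 6 paths between S and F:
  1. S → W ← L ← D → F — W:collider[blocks]; L:chain[blocks]; D:fork[blocks] ⇒ blocked
  2. S → W ← L → F — W:collider[blocks]; L:fork[blocks] ⇒ blocked
  3. S → W ← D → L → F — W:collider[blocks]; D:fork[blocks]; L:chain[blocks] ⇒ blocked
  4. S → W ← D → F — W:collider[blocks]; D:fork[blocks] ⇒ blocked
  5. S → W → F — W:chain[open] ⇒ active
  6. S → W ← Q → F — W:collider[blocks]; Q:fork[open] ⇒ blocked
At least one path is unblocked, so d-separation fails.

No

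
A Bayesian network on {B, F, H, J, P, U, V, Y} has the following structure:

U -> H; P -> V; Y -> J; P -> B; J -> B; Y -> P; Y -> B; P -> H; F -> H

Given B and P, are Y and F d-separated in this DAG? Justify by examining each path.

Yes

We examine all 3 paths between Y and F:
Path 1: Y → J → B ← P → H ← F
  P is a fork here and P is conditioned on, so the path is blocked at P.
Path 2: Y → P → H ← F
  P is a chain here and P is conditioned on, so the path is blocked at P.
Path 3: Y → B ← P → H ← F
  P is a fork here and P is conditioned on, so the path is blocked at P.
Every path is blocked, so Y and F are d-separated given {B, P}.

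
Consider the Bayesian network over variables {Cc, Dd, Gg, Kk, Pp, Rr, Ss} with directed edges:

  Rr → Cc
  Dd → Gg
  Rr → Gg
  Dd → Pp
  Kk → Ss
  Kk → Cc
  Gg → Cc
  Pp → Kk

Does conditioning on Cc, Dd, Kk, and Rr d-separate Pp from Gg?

Yes

3 paths connect Pp and Gg; each must be blocked for d-separation to hold:
Path 1: Pp → Kk → Cc ← Rr → Gg
  Kk is a chain here and Kk is conditioned on, so the path is blocked at Kk.
Path 2: Pp → Kk → Cc ← Gg
  Kk is a chain here and Kk is conditioned on, so the path is blocked at Kk.
Path 3: Pp ← Dd → Gg
  Dd is a fork here and Dd is conditioned on, so the path is blocked at Dd.
Since every path is blocked, d-separation holds.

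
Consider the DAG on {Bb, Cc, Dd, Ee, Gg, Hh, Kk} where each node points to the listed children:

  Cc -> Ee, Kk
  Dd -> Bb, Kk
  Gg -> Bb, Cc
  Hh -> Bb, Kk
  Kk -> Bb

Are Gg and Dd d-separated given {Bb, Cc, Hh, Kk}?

We examine all 6 paths between Gg and Dd:
Path 1: Gg → Bb ← Hh → Kk ← Dd
  Hh is a fork here and Hh is conditioned on, so the path is blocked at Hh.
Path 2: Gg → Bb ← Dd
  Bb is a collider and Bb is conditioned on, which opens it — no node blocks this path, so it is active.
Path 3: Gg → Bb ← Kk ← Dd
  Kk is a chain here and Kk is conditioned on, so the path is blocked at Kk.
Path 4: Gg → Cc → Kk ← Hh → Bb ← Dd
  Cc is a chain here and Cc is conditioned on, so the path is blocked at Cc.
Path 5: Gg → Cc → Kk ← Dd
  Cc is a chain here and Cc is conditioned on, so the path is blocked at Cc.
Path 6: Gg → Cc → Kk → Bb ← Dd
  Cc is a chain here and Cc is conditioned on, so the path is blocked at Cc.
Because an active path exists, Gg and Dd are not d-separated.

No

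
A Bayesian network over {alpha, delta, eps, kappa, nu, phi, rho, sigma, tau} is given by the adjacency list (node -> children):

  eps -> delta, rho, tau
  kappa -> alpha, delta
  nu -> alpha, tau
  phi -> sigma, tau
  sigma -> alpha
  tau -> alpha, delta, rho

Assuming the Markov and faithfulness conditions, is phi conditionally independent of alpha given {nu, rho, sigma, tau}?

There are 6 undirected paths between phi and alpha; checking each against the conditioning set {nu, rho, sigma, tau}:
  1. phi → sigma → alpha — sigma:chain[blocks] ⇒ blocked
  2. phi → tau ← eps → delta ← kappa → alpha — tau:collider[open]; eps:fork[open]; delta:collider[blocks]; kappa:fork[open] ⇒ blocked
  3. phi → tau ← nu → alpha — tau:collider[open]; nu:fork[blocks] ⇒ blocked
  4. phi → tau → rho ← eps → delta ← kappa → alpha — tau:chain[blocks]; rho:collider[open]; eps:fork[open]; delta:collider[blocks]; kappa:fork[open] ⇒ blocked
  5. phi → tau → alpha — tau:chain[blocks] ⇒ blocked
  6. phi → tau → delta ← kappa → alpha — tau:chain[blocks]; delta:collider[blocks]; kappa:fork[open] ⇒ blocked
Since every path is blocked, d-separation holds.

Yes — phi and alpha are d-separated given {nu, rho, sigma, tau}.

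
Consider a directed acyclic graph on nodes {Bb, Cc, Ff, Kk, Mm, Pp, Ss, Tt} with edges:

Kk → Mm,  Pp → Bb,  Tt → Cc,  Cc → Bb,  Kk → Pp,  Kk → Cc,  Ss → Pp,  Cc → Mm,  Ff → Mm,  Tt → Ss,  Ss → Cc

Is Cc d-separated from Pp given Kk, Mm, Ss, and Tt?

We examine all 5 paths between Cc and Pp:
Path 1: Cc ← Ss → Pp
  Ss is a fork here and Ss is conditioned on, so the path is blocked at Ss.
Path 2: Cc ← Tt → Ss → Pp
  Tt is a fork here and Tt is conditioned on, so the path is blocked at Tt.
Path 3: Cc → Mm ← Kk → Pp
  Kk is a fork here and Kk is conditioned on, so the path is blocked at Kk.
Path 4: Cc ← Kk → Pp
  Kk is a fork here and Kk is conditioned on, so the path is blocked at Kk.
Path 5: Cc → Bb ← Pp
  Bb is a collider here and neither Bb nor any of its descendants is conditioned on, so the collider stays closed — the path is blocked at Bb.
Every path is blocked, so Cc and Pp are d-separated given {Kk, Mm, Ss, Tt}.

Yes — Cc and Pp are d-separated given {Kk, Mm, Ss, Tt}.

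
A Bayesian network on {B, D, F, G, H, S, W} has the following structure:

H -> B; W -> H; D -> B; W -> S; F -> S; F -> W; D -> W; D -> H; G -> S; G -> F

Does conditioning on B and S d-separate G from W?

4 paths connect G and W; each must be blocked for d-separation to hold:
Path 1: G → F → S ← W
  F is a chain and F is not conditioned on; S is a collider and S is conditioned on, which opens it — no node blocks this path, so it is active.
Path 2: G → F → W
  F is a chain and F is not conditioned on — no node blocks this path, so it is active.
Path 3: G → S ← F → W
  S is a collider and S is conditioned on, which opens it; F is a fork and F is not conditioned on — no node blocks this path, so it is active.
Path 4: G → S ← W
  S is a collider and S is conditioned on, which opens it — no node blocks this path, so it is active.
At least one path is unblocked, so d-separation fails.

No — G and W are not d-separated given {B, S}.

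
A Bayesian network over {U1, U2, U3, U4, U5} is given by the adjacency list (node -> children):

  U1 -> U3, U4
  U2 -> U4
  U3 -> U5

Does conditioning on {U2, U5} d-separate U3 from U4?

Only one path connects U3 and U4:
Path 1: U3 ← U1 → U4
  U1 is a fork and U1 is not conditioned on — no node blocks this path, so it is active.
Since the path U3 ← U1 → U4 is active, U3 and U4 are not d-separated given {U2, U5}.

No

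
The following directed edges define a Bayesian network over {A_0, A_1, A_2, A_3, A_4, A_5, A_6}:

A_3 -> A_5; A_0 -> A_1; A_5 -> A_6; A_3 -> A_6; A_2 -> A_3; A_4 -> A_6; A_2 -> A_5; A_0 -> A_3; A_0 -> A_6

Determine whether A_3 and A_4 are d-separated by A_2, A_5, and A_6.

4 paths connect A_3 and A_4; each must be blocked for d-separation to hold:
Path 1: A_3 ← A_0 → A_6 ← A_4
  A_0 is a fork and A_0 is not conditioned on; A_6 is a collider and A_6 is conditioned on, which opens it — no node blocks this path, so it is active.
Path 2: A_3 → A_5 → A_6 ← A_4
  A_5 is a chain here and A_5 is conditioned on, so the path is blocked at A_5.
Path 3: A_3 → A_6 ← A_4
  A_6 is a collider and A_6 is conditioned on, which opens it — no node blocks this path, so it is active.
Path 4: A_3 ← A_2 → A_5 → A_6 ← A_4
  A_2 is a fork here and A_2 is conditioned on, so the path is blocked at A_2.
Because an active path exists, A_3 and A_4 are not d-separated.

No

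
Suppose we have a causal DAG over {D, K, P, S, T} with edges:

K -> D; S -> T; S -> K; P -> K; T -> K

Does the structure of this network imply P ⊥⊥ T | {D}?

2 paths connect P and T; each must be blocked for d-separation to hold:
Path 1: P → K ← S → T
  K is a collider and its descendant D is conditioned on, which opens it; S is a fork and S is not conditioned on — no node blocks this path, so it is active.
Path 2: P → K ← T
  K is a collider and its descendant D is conditioned on, which opens it — no node blocks this path, so it is active.
Because an active path exists, P and T are not d-separated.

No — P and T are not d-separated given {D}.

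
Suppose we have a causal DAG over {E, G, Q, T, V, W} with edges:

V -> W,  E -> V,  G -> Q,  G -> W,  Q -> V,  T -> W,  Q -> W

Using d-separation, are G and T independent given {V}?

Yes — G and T are d-separated given {V}.

3 paths connect G and T; each must be blocked for d-separation to hold:
Path 1: G → Q → W ← T
  W is a collider here and neither W nor any of its descendants is conditioned on, so the collider stays closed — the path is blocked at W.
Path 2: G → Q → V → W ← T
  V is a chain here and V is conditioned on, so the path is blocked at V.
Path 3: G → W ← T
  W is a collider here and neither W nor any of its descendants is conditioned on, so the collider stays closed — the path is blocked at W.
All paths are blocked; G ⊥ T | {V} holds.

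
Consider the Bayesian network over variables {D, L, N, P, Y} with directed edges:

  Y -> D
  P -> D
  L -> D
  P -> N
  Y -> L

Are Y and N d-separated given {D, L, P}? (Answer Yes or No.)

Yes

2 paths connect Y and N; each must be blocked for d-separation to hold:
Path 1: Y → L → D ← P → N
  L is a chain here and L is conditioned on, so the path is blocked at L.
Path 2: Y → D ← P → N
  P is a fork here and P is conditioned on, so the path is blocked at P.
All paths are blocked; Y ⊥ N | {D, L, P} holds.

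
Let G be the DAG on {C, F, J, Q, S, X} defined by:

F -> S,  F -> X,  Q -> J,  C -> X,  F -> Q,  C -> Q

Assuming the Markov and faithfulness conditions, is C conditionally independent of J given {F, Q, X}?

Yes

Enumerating the 2 paths from C to J and testing each for blocking by {F, Q, X}:
  1. C → X ← F → Q → J — X:collider[open]; F:fork[blocks]; Q:chain[blocks] ⇒ blocked
  2. C → Q → J — Q:chain[blocks] ⇒ blocked
Every path is blocked, so C and J are d-separated given {F, Q, X}.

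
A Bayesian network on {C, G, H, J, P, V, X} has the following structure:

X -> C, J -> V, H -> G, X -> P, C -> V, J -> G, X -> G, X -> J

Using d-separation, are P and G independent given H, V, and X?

Yes — P and G are d-separated given {H, V, X}.

There are 3 undirected paths between P and G; checking each against the conditioning set {H, V, X}:
Path 1: P ← X → G
  X is a fork here and X is conditioned on, so the path is blocked at X.
Path 2: P ← X → C → V ← J → G
  X is a fork here and X is conditioned on, so the path is blocked at X.
Path 3: P ← X → J → G
  X is a fork here and X is conditioned on, so the path is blocked at X.
All paths are blocked; P ⊥ G | {H, V, X} holds.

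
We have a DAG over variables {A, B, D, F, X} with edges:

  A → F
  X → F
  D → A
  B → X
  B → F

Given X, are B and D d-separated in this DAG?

2 paths connect B and D; each must be blocked for d-separation to hold:
  1. B → F ← A ← D — F:collider[blocks]; A:chain[open] ⇒ blocked
  2. B → X → F ← A ← D — X:chain[blocks]; F:collider[blocks]; A:chain[open] ⇒ blocked
All paths are blocked; B ⊥ D | {X} holds.

Yes — B and D are d-separated given {X}.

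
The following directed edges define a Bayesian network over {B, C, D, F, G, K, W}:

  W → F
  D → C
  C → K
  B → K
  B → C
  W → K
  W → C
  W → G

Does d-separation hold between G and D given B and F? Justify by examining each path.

3 paths connect G and D; each must be blocked for d-separation to hold:
Path 1: G ← W → K ← B → C ← D
  K is a collider here and neither K nor any of its descendants is conditioned on, so the collider stays closed — the path is blocked at K.
Path 2: G ← W → K ← C ← D
  K is a collider here and neither K nor any of its descendants is conditioned on, so the collider stays closed — the path is blocked at K.
Path 3: G ← W → C ← D
  C is a collider here and neither C nor any of its descendants is conditioned on, so the collider stays closed — the path is blocked at C.
All paths are blocked; G ⊥ D | {B, F} holds.

Yes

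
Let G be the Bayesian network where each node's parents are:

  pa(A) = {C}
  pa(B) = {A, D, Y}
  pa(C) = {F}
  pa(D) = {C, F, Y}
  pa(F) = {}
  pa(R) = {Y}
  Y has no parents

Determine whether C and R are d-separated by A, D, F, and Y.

Yes

6 paths connect C and R; each must be blocked for d-separation to hold:
Path 1: C → A → B ← Y → R
  A is a chain here and A is conditioned on, so the path is blocked at A.
Path 2: C → A → B ← D ← Y → R
  A is a chain here and A is conditioned on, so the path is blocked at A.
Path 3: C → D → B ← Y → R
  D is a chain here and D is conditioned on, so the path is blocked at D.
Path 4: C → D ← Y → R
  Y is a fork here and Y is conditioned on, so the path is blocked at Y.
Path 5: C ← F → D → B ← Y → R
  F is a fork here and F is conditioned on, so the path is blocked at F.
Path 6: C ← F → D ← Y → R
  F is a fork here and F is conditioned on, so the path is blocked at F.
Since every path is blocked, d-separation holds.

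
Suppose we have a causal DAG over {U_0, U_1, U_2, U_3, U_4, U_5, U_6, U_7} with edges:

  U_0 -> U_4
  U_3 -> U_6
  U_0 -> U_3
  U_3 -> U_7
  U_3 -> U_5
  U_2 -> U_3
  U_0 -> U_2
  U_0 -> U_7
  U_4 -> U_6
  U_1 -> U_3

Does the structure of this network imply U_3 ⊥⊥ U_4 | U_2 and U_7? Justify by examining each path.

No

4 paths connect U_3 and U_4; each must be blocked for d-separation to hold:
Path 1: U_3 ← U_0 → U_4
  U_0 is a fork and U_0 is not conditioned on — no node blocks this path, so it is active.
Path 2: U_3 → U_7 ← U_0 → U_4
  U_7 is a collider and U_7 is conditioned on, which opens it; U_0 is a fork and U_0 is not conditioned on — no node blocks this path, so it is active.
Path 3: U_3 → U_6 ← U_4
  U_6 is a collider here and neither U_6 nor any of its descendants is conditioned on, so the collider stays closed — the path is blocked at U_6.
Path 4: U_3 ← U_2 ← U_0 → U_4
  U_2 is a chain here and U_2 is conditioned on, so the path is blocked at U_2.
Because an active path exists, U_3 and U_4 are not d-separated.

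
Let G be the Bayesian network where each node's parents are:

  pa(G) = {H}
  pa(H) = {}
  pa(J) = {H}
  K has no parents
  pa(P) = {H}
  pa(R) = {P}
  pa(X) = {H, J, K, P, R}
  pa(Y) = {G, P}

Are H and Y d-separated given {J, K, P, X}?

Enumerating the 6 paths from H to Y and testing each for blocking by {J, K, P, X}:
Path 1: H → J → X ← P → Y
  J is a chain here and J is conditioned on, so the path is blocked at J.
Path 2: H → J → X ← R ← P → Y
  J is a chain here and J is conditioned on, so the path is blocked at J.
Path 3: H → X ← P → Y
  P is a fork here and P is conditioned on, so the path is blocked at P.
Path 4: H → X ← R ← P → Y
  P is a fork here and P is conditioned on, so the path is blocked at P.
Path 5: H → G → Y
  G is a chain and G is not conditioned on — no node blocks this path, so it is active.
Path 6: H → P → Y
  P is a chain here and P is conditioned on, so the path is blocked at P.
Since the path H → G → Y is active, H and Y are not d-separated given {J, K, P, X}.

No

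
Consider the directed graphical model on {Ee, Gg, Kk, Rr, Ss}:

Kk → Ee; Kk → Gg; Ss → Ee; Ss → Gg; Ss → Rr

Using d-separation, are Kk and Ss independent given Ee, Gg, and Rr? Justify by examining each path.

There are 2 undirected paths between Kk and Ss; checking each against the conditioning set {Ee, Gg, Rr}:
Path 1: Kk → Ee ← Ss
  Ee is a collider and Ee is conditioned on, which opens it — no node blocks this path, so it is active.
Path 2: Kk → Gg ← Ss
  Gg is a collider and Gg is conditioned on, which opens it — no node blocks this path, so it is active.
Because an active path exists, Kk and Ss are not d-separated.

No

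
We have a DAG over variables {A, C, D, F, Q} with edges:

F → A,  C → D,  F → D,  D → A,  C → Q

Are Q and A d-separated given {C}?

Yes

2 paths connect Q and A; each must be blocked for d-separation to hold:
Path 1: Q ← C → D ← F → A
  C is a fork here and C is conditioned on, so the path is blocked at C.
Path 2: Q ← C → D → A
  C is a fork here and C is conditioned on, so the path is blocked at C.
Every path is blocked, so Q and A are d-separated given {C}.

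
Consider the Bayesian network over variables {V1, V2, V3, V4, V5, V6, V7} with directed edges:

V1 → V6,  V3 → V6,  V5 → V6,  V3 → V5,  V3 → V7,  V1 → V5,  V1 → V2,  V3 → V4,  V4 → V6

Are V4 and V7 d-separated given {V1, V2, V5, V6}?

Enumerating the 4 paths from V4 to V7 and testing each for blocking by {V1, V2, V5, V6}:
  1. V4 ← V3 → V7 — V3:fork[open] ⇒ active
  2. V4 → V6 ← V5 ← V3 → V7 — V6:collider[open]; V5:chain[blocks]; V3:fork[open] ⇒ blocked
  3. V4 → V6 ← V3 → V7 — V6:collider[open]; V3:fork[open] ⇒ active
  4. V4 → V6 ← V1 → V5 ← V3 → V7 — V6:collider[open]; V1:fork[blocks]; V5:collider[open]; V3:fork[open] ⇒ blocked
At least one path is unblocked, so d-separation fails.

No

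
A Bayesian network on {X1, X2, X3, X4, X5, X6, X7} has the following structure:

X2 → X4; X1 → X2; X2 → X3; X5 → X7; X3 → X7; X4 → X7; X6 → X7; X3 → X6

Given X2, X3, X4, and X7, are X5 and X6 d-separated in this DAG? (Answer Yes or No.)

No — X5 and X6 are not d-separated given {X2, X3, X4, X7}.

3 paths connect X5 and X6; each must be blocked for d-separation to hold:
Path 1: X5 → X7 ← X4 ← X2 → X3 → X6
  X4 is a chain here and X4 is conditioned on, so the path is blocked at X4.
Path 2: X5 → X7 ← X6
  X7 is a collider and X7 is conditioned on, which opens it — no node blocks this path, so it is active.
Path 3: X5 → X7 ← X3 → X6
  X3 is a fork here and X3 is conditioned on, so the path is blocked at X3.
At least one path is unblocked, so d-separation fails.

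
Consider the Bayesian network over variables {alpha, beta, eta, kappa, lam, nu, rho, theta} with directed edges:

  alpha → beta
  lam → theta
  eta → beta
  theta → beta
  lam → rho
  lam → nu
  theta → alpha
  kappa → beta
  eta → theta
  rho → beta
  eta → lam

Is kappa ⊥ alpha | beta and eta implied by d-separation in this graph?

No

We examine all 6 paths between kappa and alpha:
Path 1: kappa → beta ← alpha
  beta is a collider and beta is conditioned on, which opens it — no node blocks this path, so it is active.
Path 2: kappa → beta ← eta → lam → theta → alpha
  eta is a fork here and eta is conditioned on, so the path is blocked at eta.
Path 3: kappa → beta ← eta → theta → alpha
  eta is a fork here and eta is conditioned on, so the path is blocked at eta.
Path 4: kappa → beta ← rho ← lam ← eta → theta → alpha
  eta is a fork here and eta is conditioned on, so the path is blocked at eta.
Path 5: kappa → beta ← rho ← lam → theta → alpha
  beta is a collider and beta is conditioned on, which opens it; rho is a chain and rho is not conditioned on; lam is a fork and lam is not conditioned on; theta is a chain and theta is not conditioned on — no node blocks this path, so it is active.
Path 6: kappa → beta ← theta → alpha
  beta is a collider and beta is conditioned on, which opens it; theta is a fork and theta is not conditioned on — no node blocks this path, so it is active.
At least one path is unblocked, so d-separation fails.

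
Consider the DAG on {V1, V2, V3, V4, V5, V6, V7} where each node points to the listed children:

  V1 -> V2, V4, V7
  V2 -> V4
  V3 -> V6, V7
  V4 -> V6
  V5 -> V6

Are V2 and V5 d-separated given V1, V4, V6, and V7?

Enumerating the 4 paths from V2 to V5 and testing each for blocking by {V1, V4, V6, V7}:
Path 1: V2 ← V1 → V7 ← V3 → V6 ← V5
  V1 is a fork here and V1 is conditioned on, so the path is blocked at V1.
Path 2: V2 ← V1 → V4 → V6 ← V5
  V1 is a fork here and V1 is conditioned on, so the path is blocked at V1.
Path 3: V2 → V4 ← V1 → V7 ← V3 → V6 ← V5
  V1 is a fork here and V1 is conditioned on, so the path is blocked at V1.
Path 4: V2 → V4 → V6 ← V5
  V4 is a chain here and V4 is conditioned on, so the path is blocked at V4.
All paths are blocked; V2 ⊥ V5 | {V1, V4, V6, V7} holds.

Yes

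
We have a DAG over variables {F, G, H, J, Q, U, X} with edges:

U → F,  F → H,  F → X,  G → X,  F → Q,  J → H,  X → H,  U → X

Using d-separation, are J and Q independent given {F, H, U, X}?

3 paths connect J and Q; each must be blocked for d-separation to hold:
Path 1: J → H ← F → Q
  F is a fork here and F is conditioned on, so the path is blocked at F.
Path 2: J → H ← X ← U → F → Q
  X is a chain here and X is conditioned on, so the path is blocked at X.
Path 3: J → H ← X ← F → Q
  X is a chain here and X is conditioned on, so the path is blocked at X.
All paths are blocked; J ⊥ Q | {F, H, U, X} holds.

Yes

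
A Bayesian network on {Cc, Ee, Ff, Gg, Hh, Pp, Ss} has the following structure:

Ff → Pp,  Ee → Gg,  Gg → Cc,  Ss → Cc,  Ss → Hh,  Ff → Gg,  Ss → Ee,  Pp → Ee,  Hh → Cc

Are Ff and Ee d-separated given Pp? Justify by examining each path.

Yes

Enumerating the 4 paths from Ff to Ee and testing each for blocking by {Pp}:
Path 1: Ff → Gg → Cc ← Ss → Ee
  Cc is a collider here and neither Cc nor any of its descendants is conditioned on, so the collider stays closed — the path is blocked at Cc.
Path 2: Ff → Gg → Cc ← Hh ← Ss → Ee
  Cc is a collider here and neither Cc nor any of its descendants is conditioned on, so the collider stays closed — the path is blocked at Cc.
Path 3: Ff → Gg ← Ee
  Gg is a collider here and neither Gg nor any of its descendants is conditioned on, so the collider stays closed — the path is blocked at Gg.
Path 4: Ff → Pp → Ee
  Pp is a chain here and Pp is conditioned on, so the path is blocked at Pp.
All paths are blocked; Ff ⊥ Ee | {Pp} holds.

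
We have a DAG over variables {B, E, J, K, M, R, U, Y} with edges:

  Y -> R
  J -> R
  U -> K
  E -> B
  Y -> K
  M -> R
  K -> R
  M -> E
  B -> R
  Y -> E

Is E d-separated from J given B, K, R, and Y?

No

There are 4 undirected paths between E and J; checking each against the conditioning set {B, K, R, Y}:
Path 1: E ← Y → K → R ← J
  Y is a fork here and Y is conditioned on, so the path is blocked at Y.
Path 2: E ← Y → R ← J
  Y is a fork here and Y is conditioned on, so the path is blocked at Y.
Path 3: E → B → R ← J
  B is a chain here and B is conditioned on, so the path is blocked at B.
Path 4: E ← M → R ← J
  M is a fork and M is not conditioned on; R is a collider and R is conditioned on, which opens it — no node blocks this path, so it is active.
At least one path is unblocked, so d-separation fails.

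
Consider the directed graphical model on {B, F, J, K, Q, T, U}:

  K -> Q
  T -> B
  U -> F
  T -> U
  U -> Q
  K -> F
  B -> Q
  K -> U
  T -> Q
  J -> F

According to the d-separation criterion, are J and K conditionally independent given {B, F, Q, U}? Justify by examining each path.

No

There are 5 undirected paths between J and K; checking each against the conditioning set {B, F, Q, U}:
  1. J → F ← U ← K — F:collider[open]; U:chain[blocks] ⇒ blocked
  2. J → F ← U → Q ← K — F:collider[open]; U:fork[blocks]; Q:collider[open] ⇒ blocked
  3. J → F ← U ← T → B → Q ← K — F:collider[open]; U:chain[blocks]; T:fork[open]; B:chain[blocks]; Q:collider[open] ⇒ blocked
  4. J → F ← U ← T → Q ← K — F:collider[open]; U:chain[blocks]; T:fork[open]; Q:collider[open] ⇒ blocked
  5. J → F ← K — F:collider[open] ⇒ active
At least one path is unblocked, so d-separation fails.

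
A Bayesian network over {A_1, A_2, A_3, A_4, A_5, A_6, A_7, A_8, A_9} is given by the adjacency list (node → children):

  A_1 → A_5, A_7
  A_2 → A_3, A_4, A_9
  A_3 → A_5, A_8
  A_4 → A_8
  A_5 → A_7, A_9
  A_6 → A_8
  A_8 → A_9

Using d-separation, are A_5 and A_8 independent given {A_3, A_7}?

6 paths connect A_5 and A_8; each must be blocked for d-separation to hold:
Path 1: A_5 → A_9 ← A_2 → A_4 → A_8
  A_9 is a collider here and neither A_9 nor any of its descendants is conditioned on, so the collider stays closed — the path is blocked at A_9.
Path 2: A_5 → A_9 ← A_2 → A_3 → A_8
  A_9 is a collider here and neither A_9 nor any of its descendants is conditioned on, so the collider stays closed — the path is blocked at A_9.
Path 3: A_5 → A_9 ← A_8
  A_9 is a collider here and neither A_9 nor any of its descendants is conditioned on, so the collider stays closed — the path is blocked at A_9.
Path 4: A_5 ← A_3 ← A_2 → A_4 → A_8
  A_3 is a chain here and A_3 is conditioned on, so the path is blocked at A_3.
Path 5: A_5 ← A_3 ← A_2 → A_9 ← A_8
  A_3 is a chain here and A_3 is conditioned on, so the path is blocked at A_3.
Path 6: A_5 ← A_3 → A_8
  A_3 is a fork here and A_3 is conditioned on, so the path is blocked at A_3.
Every path is blocked, so A_5 and A_8 are d-separated given {A_3, A_7}.

Yes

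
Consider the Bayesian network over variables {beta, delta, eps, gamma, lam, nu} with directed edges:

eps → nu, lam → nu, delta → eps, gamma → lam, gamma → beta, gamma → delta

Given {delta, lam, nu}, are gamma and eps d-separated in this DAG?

There are 2 undirected paths between gamma and eps; checking each against the conditioning set {delta, lam, nu}:
Path 1: gamma → delta → eps
  delta is a chain here and delta is conditioned on, so the path is blocked at delta.
Path 2: gamma → lam → nu ← eps
  lam is a chain here and lam is conditioned on, so the path is blocked at lam.
Since every path is blocked, d-separation holds.

Yes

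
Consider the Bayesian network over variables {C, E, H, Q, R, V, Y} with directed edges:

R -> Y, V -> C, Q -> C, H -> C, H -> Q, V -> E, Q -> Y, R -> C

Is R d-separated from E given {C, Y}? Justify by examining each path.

Enumerating the 3 paths from R to E and testing each for blocking by {C, Y}:
Path 1: R → Y ← Q ← H → C ← V → E
  Y is a collider and Y is conditioned on, which opens it; Q is a chain and Q is not conditioned on; H is a fork and H is not conditioned on; C is a collider and C is conditioned on, which opens it; V is a fork and V is not conditioned on — no node blocks this path, so it is active.
Path 2: R → Y ← Q → C ← V → E
  Y is a collider and Y is conditioned on, which opens it; Q is a fork and Q is not conditioned on; C is a collider and C is conditioned on, which opens it; V is a fork and V is not conditioned on — no node blocks this path, so it is active.
Path 3: R → C ← V → E
  C is a collider and C is conditioned on, which opens it; V is a fork and V is not conditioned on — no node blocks this path, so it is active.
At least one path is unblocked, so d-separation fails.

No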